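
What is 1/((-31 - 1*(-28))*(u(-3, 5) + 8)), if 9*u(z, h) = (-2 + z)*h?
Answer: -3/47 ≈ -0.063830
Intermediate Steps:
u(z, h) = h*(-2 + z)/9 (u(z, h) = ((-2 + z)*h)/9 = (h*(-2 + z))/9 = h*(-2 + z)/9)
1/((-31 - 1*(-28))*(u(-3, 5) + 8)) = 1/((-31 - 1*(-28))*((⅑)*5*(-2 - 3) + 8)) = 1/((-31 + 28)*((⅑)*5*(-5) + 8)) = 1/((-3)*(-25/9 + 8)) = -1/(3*47/9) = -⅓*9/47 = -3/47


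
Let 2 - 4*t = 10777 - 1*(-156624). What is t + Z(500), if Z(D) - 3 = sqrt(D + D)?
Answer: -167387/4 + 10*sqrt(10) ≈ -41815.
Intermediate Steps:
Z(D) = 3 + sqrt(2)*sqrt(D) (Z(D) = 3 + sqrt(D + D) = 3 + sqrt(2*D) = 3 + sqrt(2)*sqrt(D))
t = -167399/4 (t = 1/2 - (10777 - 1*(-156624))/4 = 1/2 - (10777 + 156624)/4 = 1/2 - 1/4*167401 = 1/2 - 167401/4 = -167399/4 ≈ -41850.)
t + Z(500) = -167399/4 + (3 + sqrt(2)*sqrt(500)) = -167399/4 + (3 + sqrt(2)*(10*sqrt(5))) = -167399/4 + (3 + 10*sqrt(10)) = -167387/4 + 10*sqrt(10)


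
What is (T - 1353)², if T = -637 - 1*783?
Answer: 7689529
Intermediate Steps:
T = -1420 (T = -637 - 783 = -1420)
(T - 1353)² = (-1420 - 1353)² = (-2773)² = 7689529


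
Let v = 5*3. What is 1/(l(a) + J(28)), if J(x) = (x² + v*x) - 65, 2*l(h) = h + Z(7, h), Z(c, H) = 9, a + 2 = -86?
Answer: 2/2199 ≈ 0.00090950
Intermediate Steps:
a = -88 (a = -2 - 86 = -88)
l(h) = 9/2 + h/2 (l(h) = (h + 9)/2 = (9 + h)/2 = 9/2 + h/2)
v = 15
J(x) = -65 + x² + 15*x (J(x) = (x² + 15*x) - 65 = -65 + x² + 15*x)
1/(l(a) + J(28)) = 1/((9/2 + (½)*(-88)) + (-65 + 28² + 15*28)) = 1/((9/2 - 44) + (-65 + 784 + 420)) = 1/(-79/2 + 1139) = 1/(2199/2) = 2/2199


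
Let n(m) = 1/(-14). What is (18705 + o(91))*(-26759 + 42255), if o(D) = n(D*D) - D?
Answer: 2019090060/7 ≈ 2.8844e+8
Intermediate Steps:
n(m) = -1/14
o(D) = -1/14 - D
(18705 + o(91))*(-26759 + 42255) = (18705 + (-1/14 - 1*91))*(-26759 + 42255) = (18705 + (-1/14 - 91))*15496 = (18705 - 1275/14)*15496 = (260595/14)*15496 = 2019090060/7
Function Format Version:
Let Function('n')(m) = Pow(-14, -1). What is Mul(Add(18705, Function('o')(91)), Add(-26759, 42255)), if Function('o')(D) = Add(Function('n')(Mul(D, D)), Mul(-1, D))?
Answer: Rational(2019090060, 7) ≈ 2.8844e+8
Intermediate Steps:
Function('n')(m) = Rational(-1, 14)
Function('o')(D) = Add(Rational(-1, 14), Mul(-1, D))
Mul(Add(18705, Function('o')(91)), Add(-26759, 42255)) = Mul(Add(18705, Add(Rational(-1, 14), Mul(-1, 91))), Add(-26759, 42255)) = Mul(Add(18705, Add(Rational(-1, 14), -91)), 15496) = Mul(Add(18705, Rational(-1275, 14)), 15496) = Mul(Rational(260595, 14), 15496) = Rational(2019090060, 7)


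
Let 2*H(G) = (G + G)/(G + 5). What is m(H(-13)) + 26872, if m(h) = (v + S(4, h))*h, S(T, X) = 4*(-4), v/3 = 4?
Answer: 53731/2 ≈ 26866.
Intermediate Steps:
v = 12 (v = 3*4 = 12)
S(T, X) = -16
H(G) = G/(5 + G) (H(G) = ((G + G)/(G + 5))/2 = ((2*G)/(5 + G))/2 = (2*G/(5 + G))/2 = G/(5 + G))
m(h) = -4*h (m(h) = (12 - 16)*h = -4*h)
m(H(-13)) + 26872 = -(-52)/(5 - 13) + 26872 = -(-52)/(-8) + 26872 = -(-52)*(-1)/8 + 26872 = -4*13/8 + 26872 = -13/2 + 26872 = 53731/2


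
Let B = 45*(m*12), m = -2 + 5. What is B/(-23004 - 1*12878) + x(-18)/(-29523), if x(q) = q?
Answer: -7863564/176557381 ≈ -0.044538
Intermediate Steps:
m = 3
B = 1620 (B = 45*(3*12) = 45*36 = 1620)
B/(-23004 - 1*12878) + x(-18)/(-29523) = 1620/(-23004 - 1*12878) - 18/(-29523) = 1620/(-23004 - 12878) - 18*(-1/29523) = 1620/(-35882) + 6/9841 = 1620*(-1/35882) + 6/9841 = -810/17941 + 6/9841 = -7863564/176557381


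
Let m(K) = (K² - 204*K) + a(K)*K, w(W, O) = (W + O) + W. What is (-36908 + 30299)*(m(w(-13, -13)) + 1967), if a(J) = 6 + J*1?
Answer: -84139179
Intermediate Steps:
w(W, O) = O + 2*W (w(W, O) = (O + W) + W = O + 2*W)
a(J) = 6 + J
m(K) = K² - 204*K + K*(6 + K) (m(K) = (K² - 204*K) + (6 + K)*K = (K² - 204*K) + K*(6 + K) = K² - 204*K + K*(6 + K))
(-36908 + 30299)*(m(w(-13, -13)) + 1967) = (-36908 + 30299)*(2*(-13 + 2*(-13))*(-99 + (-13 + 2*(-13))) + 1967) = -6609*(2*(-13 - 26)*(-99 + (-13 - 26)) + 1967) = -6609*(2*(-39)*(-99 - 39) + 1967) = -6609*(2*(-39)*(-138) + 1967) = -6609*(10764 + 1967) = -6609*12731 = -84139179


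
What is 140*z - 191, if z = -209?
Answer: -29451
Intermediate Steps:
140*z - 191 = 140*(-209) - 191 = -29260 - 191 = -29451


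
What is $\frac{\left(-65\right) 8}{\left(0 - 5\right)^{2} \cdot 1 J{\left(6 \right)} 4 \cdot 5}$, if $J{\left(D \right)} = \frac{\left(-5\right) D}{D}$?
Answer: $\frac{26}{125} \approx 0.208$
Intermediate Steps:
$J{\left(D \right)} = -5$
$\frac{\left(-65\right) 8}{\left(0 - 5\right)^{2} \cdot 1 J{\left(6 \right)} 4 \cdot 5} = \frac{\left(-65\right) 8}{\left(0 - 5\right)^{2} \cdot 1 \left(-5\right) 4 \cdot 5} = - \frac{520}{\left(-5\right)^{2} \left(\left(-5\right) 4\right) 5} = - \frac{520}{25 \left(-20\right) 5} = - \frac{520}{\left(-500\right) 5} = - \frac{520}{-2500} = \left(-520\right) \left(- \frac{1}{2500}\right) = \frac{26}{125}$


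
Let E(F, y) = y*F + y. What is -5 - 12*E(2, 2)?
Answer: -77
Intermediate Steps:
E(F, y) = y + F*y (E(F, y) = F*y + y = y + F*y)
-5 - 12*E(2, 2) = -5 - 24*(1 + 2) = -5 - 24*3 = -5 - 12*6 = -5 - 72 = -77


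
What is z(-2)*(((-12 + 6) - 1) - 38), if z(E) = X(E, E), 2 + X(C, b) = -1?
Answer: 135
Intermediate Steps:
X(C, b) = -3 (X(C, b) = -2 - 1 = -3)
z(E) = -3
z(-2)*(((-12 + 6) - 1) - 38) = -3*(((-12 + 6) - 1) - 38) = -3*((-6 - 1) - 38) = -3*(-7 - 38) = -3*(-45) = 135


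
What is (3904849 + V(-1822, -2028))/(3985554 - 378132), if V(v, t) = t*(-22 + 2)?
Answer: 303493/277494 ≈ 1.0937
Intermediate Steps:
V(v, t) = -20*t (V(v, t) = t*(-20) = -20*t)
(3904849 + V(-1822, -2028))/(3985554 - 378132) = (3904849 - 20*(-2028))/(3985554 - 378132) = (3904849 + 40560)/3607422 = 3945409*(1/3607422) = 303493/277494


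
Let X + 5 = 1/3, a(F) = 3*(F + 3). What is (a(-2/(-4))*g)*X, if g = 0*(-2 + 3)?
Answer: 0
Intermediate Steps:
a(F) = 9 + 3*F (a(F) = 3*(3 + F) = 9 + 3*F)
X = -14/3 (X = -5 + 1/3 = -5 + ⅓ = -14/3 ≈ -4.6667)
g = 0 (g = 0*1 = 0)
(a(-2/(-4))*g)*X = ((9 + 3*(-2/(-4)))*0)*(-14/3) = ((9 + 3*(-2*(-¼)))*0)*(-14/3) = ((9 + 3*(½))*0)*(-14/3) = ((9 + 3/2)*0)*(-14/3) = ((21/2)*0)*(-14/3) = 0*(-14/3) = 0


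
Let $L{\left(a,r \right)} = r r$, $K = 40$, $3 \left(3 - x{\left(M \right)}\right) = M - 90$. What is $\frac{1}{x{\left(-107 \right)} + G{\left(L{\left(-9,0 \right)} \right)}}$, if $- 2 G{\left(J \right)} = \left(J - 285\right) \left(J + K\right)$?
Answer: $\frac{3}{17306} \approx 0.00017335$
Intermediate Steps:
$x{\left(M \right)} = 33 - \frac{M}{3}$ ($x{\left(M \right)} = 3 - \frac{M - 90}{3} = 3 - \frac{-90 + M}{3} = 3 - \left(-30 + \frac{M}{3}\right) = 33 - \frac{M}{3}$)
$L{\left(a,r \right)} = r^{2}$
$G{\left(J \right)} = - \frac{\left(-285 + J\right) \left(40 + J\right)}{2}$ ($G{\left(J \right)} = - \frac{\left(J - 285\right) \left(J + 40\right)}{2} = - \frac{\left(-285 + J\right) \left(40 + J\right)}{2}$)
$\frac{1}{x{\left(-107 \right)} + G{\left(L{\left(-9,0 \right)} \right)}} = \frac{1}{\left(33 - - \frac{107}{3}\right) + \left(5700 - \frac{\left(0^{2}\right)^{2}}{2} + \frac{245 \cdot 0^{2}}{2}\right)} = \frac{1}{\left(33 + \frac{107}{3}\right) + \left(5700 - \frac{0^{2}}{2} + \frac{245}{2} \cdot 0\right)} = \frac{1}{\frac{206}{3} + \left(5700 - 0 + 0\right)} = \frac{1}{\frac{206}{3} + \left(5700 + 0 + 0\right)} = \frac{1}{\frac{206}{3} + 5700} = \frac{1}{\frac{17306}{3}} = \frac{3}{17306}$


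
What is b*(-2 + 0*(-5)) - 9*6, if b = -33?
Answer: 12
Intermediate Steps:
b*(-2 + 0*(-5)) - 9*6 = -33*(-2 + 0*(-5)) - 9*6 = -33*(-2 + 0) - 54 = -33*(-2) - 54 = 66 - 54 = 12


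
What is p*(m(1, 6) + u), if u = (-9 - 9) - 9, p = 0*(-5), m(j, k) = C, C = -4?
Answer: 0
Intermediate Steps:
m(j, k) = -4
p = 0
u = -27 (u = -18 - 9 = -27)
p*(m(1, 6) + u) = 0*(-4 - 27) = 0*(-31) = 0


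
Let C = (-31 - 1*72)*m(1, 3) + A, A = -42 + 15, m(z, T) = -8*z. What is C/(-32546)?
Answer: -797/32546 ≈ -0.024488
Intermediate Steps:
A = -27
C = 797 (C = (-31 - 1*72)*(-8*1) - 27 = (-31 - 72)*(-8) - 27 = -103*(-8) - 27 = 824 - 27 = 797)
C/(-32546) = 797/(-32546) = 797*(-1/32546) = -797/32546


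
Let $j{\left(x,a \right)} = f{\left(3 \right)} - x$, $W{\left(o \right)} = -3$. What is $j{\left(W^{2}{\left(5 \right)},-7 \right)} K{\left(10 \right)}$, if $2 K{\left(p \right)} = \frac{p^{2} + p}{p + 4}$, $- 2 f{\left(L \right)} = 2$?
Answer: $- \frac{275}{7} \approx -39.286$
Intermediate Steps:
$f{\left(L \right)} = -1$ ($f{\left(L \right)} = \left(- \frac{1}{2}\right) 2 = -1$)
$K{\left(p \right)} = \frac{p + p^{2}}{2 \left(4 + p\right)}$ ($K{\left(p \right)} = \frac{\left(p^{2} + p\right) \frac{1}{p + 4}}{2} = \frac{\left(p + p^{2}\right) \frac{1}{4 + p}}{2} = \frac{\frac{1}{4 + p} \left(p + p^{2}\right)}{2} = \frac{p + p^{2}}{2 \left(4 + p\right)}$)
$j{\left(x,a \right)} = -1 - x$
$j{\left(W^{2}{\left(5 \right)},-7 \right)} K{\left(10 \right)} = \left(-1 - \left(-3\right)^{2}\right) \frac{1}{2} \cdot 10 \frac{1}{4 + 10} \left(1 + 10\right) = \left(-1 - 9\right) \frac{1}{2} \cdot 10 \cdot \frac{1}{14} \cdot 11 = \left(-10\right) \frac{55}{14} = - \frac{275}{7}$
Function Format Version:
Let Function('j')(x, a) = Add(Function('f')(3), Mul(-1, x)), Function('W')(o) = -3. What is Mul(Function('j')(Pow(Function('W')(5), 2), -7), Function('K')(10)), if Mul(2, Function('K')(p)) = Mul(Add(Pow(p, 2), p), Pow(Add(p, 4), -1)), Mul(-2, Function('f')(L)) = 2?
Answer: Rational(-275, 7) ≈ -39.286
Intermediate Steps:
Function('f')(L) = -1 (Function('f')(L) = Mul(Rational(-1, 2), 2) = -1)
Function('K')(p) = Mul(Rational(1, 2), Pow(Add(4, p), -1), Add(p, Pow(p, 2))) (Function('K')(p) = Mul(Rational(1, 2), Mul(Add(Pow(p, 2), p), Pow(Add(p, 4), -1))) = Mul(Rational(1, 2), Mul(Add(p, Pow(p, 2)), Pow(Add(4, p), -1))) = Mul(Rational(1, 2), Mul(Pow(Add(4, p), -1), Add(p, Pow(p, 2)))) = Mul(Rational(1, 2), Pow(Add(4, p), -1), Add(p, Pow(p, 2))))
Function('j')(x, a) = Add(-1, Mul(-1, x))
Mul(Function('j')(Pow(Function('W')(5), 2), -7), Function('K')(10)) = Mul(Add(-1, Mul(-1, Pow(-3, 2))), Mul(Rational(1, 2), 10, Pow(Add(4, 10), -1), Add(1, 10))) = Mul(Add(-1, Mul(-1, 9)), Mul(Rational(1, 2), 10, Pow(14, -1), 11)) = Mul(Add(-1, -9), Mul(Rational(1, 2), 10, Rational(1, 14), 11)) = Mul(-10, Rational(55, 14)) = Rational(-275, 7)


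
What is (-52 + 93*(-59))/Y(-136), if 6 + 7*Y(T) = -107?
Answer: 38773/113 ≈ 343.12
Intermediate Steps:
Y(T) = -113/7 (Y(T) = -6/7 + (⅐)*(-107) = -6/7 - 107/7 = -113/7)
(-52 + 93*(-59))/Y(-136) = (-52 + 93*(-59))/(-113/7) = (-52 - 5487)*(-7/113) = -5539*(-7/113) = 38773/113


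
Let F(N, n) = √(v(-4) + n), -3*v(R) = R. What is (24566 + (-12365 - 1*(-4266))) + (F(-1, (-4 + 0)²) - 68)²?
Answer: 63325/3 - 272*√39/3 ≈ 20542.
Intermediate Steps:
v(R) = -R/3
F(N, n) = √(4/3 + n) (F(N, n) = √(-⅓*(-4) + n) = √(4/3 + n))
(24566 + (-12365 - 1*(-4266))) + (F(-1, (-4 + 0)²) - 68)² = (24566 + (-12365 - 1*(-4266))) + (√(12 + 9*(-4 + 0)²)/3 - 68)² = (24566 + (-12365 + 4266)) + (√(12 + 9*(-4)²)/3 - 68)² = (24566 - 8099) + (√(12 + 9*16)/3 - 68)² = 16467 + (√(12 + 144)/3 - 68)² = 16467 + (√156/3 - 68)² = 16467 + ((2*√39)/3 - 68)² = 16467 + (2*√39/3 - 68)² = 16467 + (-68 + 2*√39/3)²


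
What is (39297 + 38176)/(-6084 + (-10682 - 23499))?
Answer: -77473/40265 ≈ -1.9241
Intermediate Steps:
(39297 + 38176)/(-6084 + (-10682 - 23499)) = 77473/(-6084 - 34181) = 77473/(-40265) = 77473*(-1/40265) = -77473/40265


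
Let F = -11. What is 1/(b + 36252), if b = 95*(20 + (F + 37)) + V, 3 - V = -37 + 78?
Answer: 1/40584 ≈ 2.4640e-5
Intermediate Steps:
V = -38 (V = 3 - (-37 + 78) = 3 - 1*41 = 3 - 41 = -38)
b = 4332 (b = 95*(20 + (-11 + 37)) - 38 = 95*(20 + 26) - 38 = 95*46 - 38 = 4370 - 38 = 4332)
1/(b + 36252) = 1/(4332 + 36252) = 1/40584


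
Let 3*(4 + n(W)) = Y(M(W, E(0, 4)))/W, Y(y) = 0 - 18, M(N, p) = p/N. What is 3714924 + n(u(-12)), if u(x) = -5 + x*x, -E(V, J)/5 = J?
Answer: 516373874/139 ≈ 3.7149e+6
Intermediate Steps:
E(V, J) = -5*J
u(x) = -5 + x²
Y(y) = -18
n(W) = -4 - 6/W (n(W) = -4 + (-18/W)/3 = -4 - 6/W)
3714924 + n(u(-12)) = 3714924 + (-4 - 6/(-5 + (-12)²)) = 3714924 + (-4 - 6/(-5 + 144)) = 3714924 + (-4 - 6/139) = 3714924 - 562/139 = 516373874/139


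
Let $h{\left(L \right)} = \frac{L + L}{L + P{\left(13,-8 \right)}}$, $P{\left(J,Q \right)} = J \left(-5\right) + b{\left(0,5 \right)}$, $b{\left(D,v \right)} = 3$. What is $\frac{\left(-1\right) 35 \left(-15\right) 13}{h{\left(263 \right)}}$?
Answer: $\frac{1371825}{526} \approx 2608.0$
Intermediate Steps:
$P{\left(J,Q \right)} = 3 - 5 J$ ($P{\left(J,Q \right)} = J \left(-5\right) + 3 = - 5 J + 3 = 3 - 5 J$)
$h{\left(L \right)} = \frac{2 L}{-62 + L}$ ($h{\left(L \right)} = \frac{L + L}{L + \left(3 - 65\right)} = \frac{2 L}{L + \left(3 - 65\right)} = \frac{2 L}{L - 62} = \frac{2 L}{-62 + L}$)
$\frac{\left(-1\right) 35 \left(-15\right) 13}{h{\left(263 \right)}} = \frac{\left(-1\right) 35 \left(-15\right) 13}{2 \cdot 263 \frac{1}{-62 + 263}} = \frac{\left(-35\right) \left(-15\right) 13}{2 \cdot 263 \cdot \frac{1}{201}} = \frac{525 \cdot 13}{2 \cdot 263 \cdot \frac{1}{201}} = \frac{6825}{\frac{526}{201}} = 6825 \cdot \frac{201}{526} = \frac{1371825}{526}$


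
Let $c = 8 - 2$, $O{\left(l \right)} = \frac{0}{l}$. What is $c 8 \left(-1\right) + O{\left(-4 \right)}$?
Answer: $-48$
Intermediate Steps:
$O{\left(l \right)} = 0$
$c = 6$ ($c = 8 - 2 = 6$)
$c 8 \left(-1\right) + O{\left(-4 \right)} = 6 \cdot 8 \left(-1\right) + 0 = 6 \left(-8\right) + 0 = -48 + 0 = -48$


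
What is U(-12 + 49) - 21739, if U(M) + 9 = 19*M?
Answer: -21045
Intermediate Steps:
U(M) = -9 + 19*M
U(-12 + 49) - 21739 = (-9 + 19*(-12 + 49)) - 21739 = (-9 + 19*37) - 21739 = (-9 + 703) - 21739 = 694 - 21739 = -21045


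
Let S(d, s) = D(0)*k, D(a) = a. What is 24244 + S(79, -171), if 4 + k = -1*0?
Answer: 24244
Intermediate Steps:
k = -4 (k = -4 - 1*0 = -4 + 0 = -4)
S(d, s) = 0 (S(d, s) = 0*(-4) = 0)
24244 + S(79, -171) = 24244 + 0 = 24244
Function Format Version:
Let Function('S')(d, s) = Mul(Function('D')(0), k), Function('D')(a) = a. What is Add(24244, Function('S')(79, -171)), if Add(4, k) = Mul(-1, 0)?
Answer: 24244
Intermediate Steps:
k = -4 (k = Add(-4, Mul(-1, 0)) = Add(-4, 0) = -4)
Function('S')(d, s) = 0 (Function('S')(d, s) = Mul(0, -4) = 0)
Add(24244, Function('S')(79, -171)) = Add(24244, 0) = 24244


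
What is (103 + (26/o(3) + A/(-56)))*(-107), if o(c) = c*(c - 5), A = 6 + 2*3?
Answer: -442445/42 ≈ -10534.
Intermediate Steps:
A = 12 (A = 6 + 6 = 12)
o(c) = c*(-5 + c)
(103 + (26/o(3) + A/(-56)))*(-107) = (103 + (26/((3*(-5 + 3))) + 12/(-56)))*(-107) = (103 + (26/((3*(-2))) + 12*(-1/56)))*(-107) = (103 + (26/(-6) - 3/14))*(-107) = (103 + (26*(-⅙) - 3/14))*(-107) = (103 + (-13/3 - 3/14))*(-107) = (103 - 191/42)*(-107) = (4135/42)*(-107) = -442445/42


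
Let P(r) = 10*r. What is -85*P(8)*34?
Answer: -231200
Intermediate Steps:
-85*P(8)*34 = -850*8*34 = -85*80*34 = -6800*34 = -231200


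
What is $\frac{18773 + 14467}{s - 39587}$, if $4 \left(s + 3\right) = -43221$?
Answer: $- \frac{132960}{201581} \approx -0.65959$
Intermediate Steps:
$s = - \frac{43233}{4}$ ($s = -3 + \frac{1}{4} \left(-43221\right) = -3 - \frac{43221}{4} = - \frac{43233}{4} \approx -10808.0$)
$\frac{18773 + 14467}{s - 39587} = \frac{18773 + 14467}{- \frac{43233}{4} - 39587} = \frac{33240}{- \frac{201581}{4}} = 33240 \left(- \frac{4}{201581}\right) = - \frac{132960}{201581}$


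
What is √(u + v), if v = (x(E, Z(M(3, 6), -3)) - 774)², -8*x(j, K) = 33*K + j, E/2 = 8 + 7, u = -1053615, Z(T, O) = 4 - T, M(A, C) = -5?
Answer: I*√24933999/8 ≈ 624.17*I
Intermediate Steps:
E = 30 (E = 2*(8 + 7) = 2*15 = 30)
x(j, K) = -33*K/8 - j/8 (x(j, K) = -(33*K + j)/8 = -(j + 33*K)/8 = -33*K/8 - j/8)
v = 42497361/64 (v = ((-33*(4 - 1*(-5))/8 - ⅛*30) - 774)² = ((-33*(4 + 5)/8 - 15/4) - 774)² = ((-33/8*9 - 15/4) - 774)² = ((-297/8 - 15/4) - 774)² = (-327/8 - 774)² = (-6519/8)² = 42497361/64 ≈ 6.6402e+5)
√(u + v) = √(-1053615 + 42497361/64) = √(-24933999/64) = I*√24933999/8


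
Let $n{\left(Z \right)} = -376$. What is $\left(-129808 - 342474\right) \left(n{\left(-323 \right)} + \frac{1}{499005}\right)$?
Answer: $\frac{88612325385878}{499005} \approx 1.7758 \cdot 10^{8}$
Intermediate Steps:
$\left(-129808 - 342474\right) \left(n{\left(-323 \right)} + \frac{1}{499005}\right) = \left(-129808 - 342474\right) \left(-376 + \frac{1}{499005}\right) = - 472282 \left(-376 + \frac{1}{499005}\right) = \left(-472282\right) \left(- \frac{187625879}{499005}\right) = \frac{88612325385878}{499005}$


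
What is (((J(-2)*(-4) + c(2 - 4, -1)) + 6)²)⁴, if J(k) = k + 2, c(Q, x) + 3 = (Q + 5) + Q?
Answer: 65536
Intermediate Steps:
c(Q, x) = 2 + 2*Q (c(Q, x) = -3 + ((Q + 5) + Q) = -3 + ((5 + Q) + Q) = -3 + (5 + 2*Q) = 2 + 2*Q)
J(k) = 2 + k
(((J(-2)*(-4) + c(2 - 4, -1)) + 6)²)⁴ = ((((2 - 2)*(-4) + (2 + 2*(2 - 4))) + 6)²)⁴ = (((0*(-4) + (2 + 2*(-2))) + 6)²)⁴ = (((0 + (2 - 4)) + 6)²)⁴ = (((0 - 2) + 6)²)⁴ = ((-2 + 6)²)⁴ = (4²)⁴ = 16⁴ = 65536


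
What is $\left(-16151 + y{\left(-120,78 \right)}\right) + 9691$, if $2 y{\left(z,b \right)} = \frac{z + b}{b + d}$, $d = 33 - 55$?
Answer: $- \frac{51683}{8} \approx -6460.4$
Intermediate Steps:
$d = -22$
$y{\left(z,b \right)} = \frac{b + z}{2 \left(-22 + b\right)}$ ($y{\left(z,b \right)} = \frac{\left(z + b\right) \frac{1}{b - 22}}{2} = \frac{\left(b + z\right) \frac{1}{-22 + b}}{2} = \frac{\frac{1}{-22 + b} \left(b + z\right)}{2} = \frac{b + z}{2 \left(-22 + b\right)}$)
$\left(-16151 + y{\left(-120,78 \right)}\right) + 9691 = \left(-16151 + \frac{78 - 120}{2 \left(-22 + 78\right)}\right) + 9691 = \left(-16151 + \frac{1}{2} \cdot \frac{1}{56} \left(-42\right)\right) + 9691 = \left(-16151 - \frac{3}{8}\right) + 9691 = - \frac{129211}{8} + 9691 = - \frac{51683}{8}$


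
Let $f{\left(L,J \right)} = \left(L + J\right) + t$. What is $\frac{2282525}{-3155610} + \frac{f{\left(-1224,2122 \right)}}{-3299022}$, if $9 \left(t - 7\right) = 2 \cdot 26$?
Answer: $- \frac{1129946137502}{1561564022013} \approx -0.7236$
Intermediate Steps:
$t = \frac{115}{9}$ ($t = 7 + \frac{2 \cdot 26}{9} = 7 + \frac{1}{9} \cdot 52 = 7 + \frac{52}{9} = \frac{115}{9} \approx 12.778$)
$f{\left(L,J \right)} = \frac{115}{9} + J + L$ ($f{\left(L,J \right)} = \left(L + J\right) + \frac{115}{9} = \left(J + L\right) + \frac{115}{9} = \frac{115}{9} + J + L$)
$\frac{2282525}{-3155610} + \frac{f{\left(-1224,2122 \right)}}{-3299022} = \frac{2282525}{-3155610} + \frac{\frac{115}{9} + 2122 - 1224}{-3299022} = 2282525 \left(- \frac{1}{3155610}\right) + \frac{8197}{9} \left(- \frac{1}{3299022}\right) = - \frac{456505}{631122} - \frac{8197}{29691198} = - \frac{1129946137502}{1561564022013}$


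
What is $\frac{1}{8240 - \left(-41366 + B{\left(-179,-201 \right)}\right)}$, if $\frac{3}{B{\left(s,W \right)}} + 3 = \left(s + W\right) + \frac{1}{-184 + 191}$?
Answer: $\frac{2680}{132944101} \approx 2.0159 \cdot 10^{-5}$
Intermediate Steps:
$B{\left(s,W \right)} = \frac{3}{- \frac{20}{7} + W + s}$ ($B{\left(s,W \right)} = \frac{3}{-3 + \left(\left(s + W\right) + \frac{1}{-184 + 191}\right)} = \frac{3}{-3 + \left(\left(W + s\right) + \frac{1}{7}\right)} = \frac{3}{-3 + \left(\frac{1}{7} + W + s\right)} = \frac{3}{- \frac{20}{7} + W + s}$)
$\frac{1}{8240 - \left(-41366 + B{\left(-179,-201 \right)}\right)} = \frac{1}{8240 + \left(41366 - \frac{21}{-20 + 7 \left(-201\right) + 7 \left(-179\right)}\right)} = \frac{1}{8240 + \left(41366 - \frac{21}{-20 - 1407 - 1253}\right)} = \frac{1}{8240 + \left(41366 - \frac{21}{-2680}\right)} = \frac{1}{8240 + \left(41366 - 21 \left(- \frac{1}{2680}\right)\right)} = \frac{1}{8240 + \left(41366 - - \frac{21}{2680}\right)} = \frac{1}{8240 + \left(41366 + \frac{21}{2680}\right)} = \frac{1}{8240 + \frac{110860901}{2680}} = \frac{1}{\frac{132944101}{2680}} = \frac{2680}{132944101}$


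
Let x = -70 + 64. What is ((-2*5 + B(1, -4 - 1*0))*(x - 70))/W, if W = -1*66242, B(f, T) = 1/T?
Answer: -779/66242 ≈ -0.011760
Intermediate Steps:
x = -6
W = -66242
((-2*5 + B(1, -4 - 1*0))*(x - 70))/W = ((-2*5 + 1/(-4 - 1*0))*(-6 - 70))/(-66242) = ((-10 + 1/(-4 + 0))*(-76))*(-1/66242) = ((-10 + 1/(-4))*(-76))*(-1/66242) = ((-10 - ¼)*(-76))*(-1/66242) = -41/4*(-76)*(-1/66242) = 779*(-1/66242) = -779/66242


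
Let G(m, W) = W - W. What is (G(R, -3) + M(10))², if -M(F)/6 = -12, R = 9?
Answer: 5184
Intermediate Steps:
M(F) = 72 (M(F) = -6*(-12) = 72)
G(m, W) = 0
(G(R, -3) + M(10))² = (0 + 72)² = 72² = 5184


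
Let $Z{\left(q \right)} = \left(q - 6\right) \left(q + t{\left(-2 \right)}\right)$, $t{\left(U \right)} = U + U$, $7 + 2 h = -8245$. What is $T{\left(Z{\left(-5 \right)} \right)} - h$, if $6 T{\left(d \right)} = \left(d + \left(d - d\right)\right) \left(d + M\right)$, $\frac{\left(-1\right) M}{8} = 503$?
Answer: $- \frac{121273}{2} \approx -60637.0$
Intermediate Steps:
$h = -4126$ ($h = - \frac{7}{2} + \frac{1}{2} \left(-8245\right) = - \frac{7}{2} - \frac{8245}{2} = -4126$)
$t{\left(U \right)} = 2 U$
$M = -4024$ ($M = \left(-8\right) 503 = -4024$)
$Z{\left(q \right)} = \left(-6 + q\right) \left(-4 + q\right)$ ($Z{\left(q \right)} = \left(q - 6\right) \left(q + 2 \left(-2\right)\right) = \left(-6 + q\right) \left(q - 4\right) = \left(-6 + q\right) \left(-4 + q\right)$)
$T{\left(d \right)} = \frac{d \left(-4024 + d\right)}{6}$ ($T{\left(d \right)} = \frac{\left(d + \left(d - d\right)\right) \left(d - 4024\right)}{6} = \frac{\left(d + 0\right) \left(-4024 + d\right)}{6} = \frac{d \left(-4024 + d\right)}{6}$)
$T{\left(Z{\left(-5 \right)} \right)} - h = \frac{\left(24 + \left(-5\right)^{2} - -50\right) \left(-4024 + \left(24 + \left(-5\right)^{2} - -50\right)\right)}{6} - -4126 = \frac{\left(24 + 25 + 50\right) \left(-4024 + \left(24 + 25 + 50\right)\right)}{6} + 4126 = \frac{1}{6} \cdot 99 \left(-4024 + 99\right) + 4126 = \frac{1}{6} \cdot 99 \left(-3925\right) + 4126 = - \frac{129525}{2} + 4126 = - \frac{121273}{2}$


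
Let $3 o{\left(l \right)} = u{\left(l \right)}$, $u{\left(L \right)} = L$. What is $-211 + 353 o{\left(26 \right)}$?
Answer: $\frac{8545}{3} \approx 2848.3$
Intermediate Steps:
$o{\left(l \right)} = \frac{l}{3}$
$-211 + 353 o{\left(26 \right)} = -211 + 353 \cdot \frac{1}{3} \cdot 26 = -211 + 353 \cdot \frac{26}{3} = -211 + \frac{9178}{3} = \frac{8545}{3}$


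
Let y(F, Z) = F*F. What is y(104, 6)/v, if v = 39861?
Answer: 10816/39861 ≈ 0.27134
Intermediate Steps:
y(F, Z) = F²
y(104, 6)/v = 104²/39861 = 10816*(1/39861) = 10816/39861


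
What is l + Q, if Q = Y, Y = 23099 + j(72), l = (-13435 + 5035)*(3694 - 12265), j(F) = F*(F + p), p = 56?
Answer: 72028715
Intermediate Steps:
j(F) = F*(56 + F) (j(F) = F*(F + 56) = F*(56 + F))
l = 71996400 (l = -8400*(-8571) = 71996400)
Y = 32315 (Y = 23099 + 72*(56 + 72) = 23099 + 72*128 = 23099 + 9216 = 32315)
Q = 32315
l + Q = 71996400 + 32315 = 72028715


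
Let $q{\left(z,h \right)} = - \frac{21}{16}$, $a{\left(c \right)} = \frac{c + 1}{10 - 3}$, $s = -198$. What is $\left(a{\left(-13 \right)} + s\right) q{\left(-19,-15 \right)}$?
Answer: $\frac{2097}{8} \approx 262.13$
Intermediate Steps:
$a{\left(c \right)} = \frac{1}{7} + \frac{c}{7}$ ($a{\left(c \right)} = \frac{1 + c}{7} = \left(1 + c\right) \frac{1}{7} = \frac{1}{7} + \frac{c}{7}$)
$q{\left(z,h \right)} = - \frac{21}{16}$ ($q{\left(z,h \right)} = \left(-21\right) \frac{1}{16} = - \frac{21}{16}$)
$\left(a{\left(-13 \right)} + s\right) q{\left(-19,-15 \right)} = \left(\left(\frac{1}{7} + \frac{1}{7} \left(-13\right)\right) - 198\right) \left(- \frac{21}{16}\right) = \left(\left(\frac{1}{7} - \frac{13}{7}\right) - 198\right) \left(- \frac{21}{16}\right) = \left(- \frac{12}{7} - 198\right) \left(- \frac{21}{16}\right) = \left(- \frac{1398}{7}\right) \left(- \frac{21}{16}\right) = \frac{2097}{8}$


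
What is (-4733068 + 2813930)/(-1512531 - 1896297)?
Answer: 959569/1704414 ≈ 0.56299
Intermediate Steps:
(-4733068 + 2813930)/(-1512531 - 1896297) = -1919138/(-3408828) = -1919138*(-1/3408828) = 959569/1704414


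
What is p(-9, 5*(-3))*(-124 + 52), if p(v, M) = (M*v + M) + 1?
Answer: -8712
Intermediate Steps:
p(v, M) = 1 + M + M*v (p(v, M) = (M + M*v) + 1 = 1 + M + M*v)
p(-9, 5*(-3))*(-124 + 52) = (1 + 5*(-3) + (5*(-3))*(-9))*(-124 + 52) = (1 - 15 - 15*(-9))*(-72) = (1 - 15 + 135)*(-72) = 121*(-72) = -8712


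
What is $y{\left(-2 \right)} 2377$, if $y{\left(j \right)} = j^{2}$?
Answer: $9508$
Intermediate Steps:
$y{\left(-2 \right)} 2377 = \left(-2\right)^{2} \cdot 2377 = 4 \cdot 2377 = 9508$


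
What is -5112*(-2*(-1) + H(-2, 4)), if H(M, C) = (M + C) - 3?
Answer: -5112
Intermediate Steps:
H(M, C) = -3 + C + M (H(M, C) = (C + M) - 3 = -3 + C + M)
-5112*(-2*(-1) + H(-2, 4)) = -5112*(-2*(-1) + (-3 + 4 - 2)) = -5112*(2 - 1) = -5112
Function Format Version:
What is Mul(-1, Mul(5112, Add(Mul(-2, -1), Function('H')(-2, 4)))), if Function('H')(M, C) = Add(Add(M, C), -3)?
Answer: -5112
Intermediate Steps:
Function('H')(M, C) = Add(-3, C, M) (Function('H')(M, C) = Add(Add(C, M), -3) = Add(-3, C, M))
Mul(-1, Mul(5112, Add(Mul(-2, -1), Function('H')(-2, 4)))) = Mul(-1, Mul(5112, Add(Mul(-2, -1), Add(-3, 4, -2)))) = Mul(-1, Mul(5112, Add(2, -1))) = Mul(-1, Mul(5112, 1)) = Mul(-1, 5112) = -5112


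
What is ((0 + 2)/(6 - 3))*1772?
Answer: 3544/3 ≈ 1181.3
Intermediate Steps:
((0 + 2)/(6 - 3))*1772 = (2/3)*1772 = (2*(⅓))*1772 = (⅔)*1772 = 3544/3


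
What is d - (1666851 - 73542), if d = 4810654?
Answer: 3217345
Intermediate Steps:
d - (1666851 - 73542) = 4810654 - (1666851 - 73542) = 4810654 - 1*1593309 = 4810654 - 1593309 = 3217345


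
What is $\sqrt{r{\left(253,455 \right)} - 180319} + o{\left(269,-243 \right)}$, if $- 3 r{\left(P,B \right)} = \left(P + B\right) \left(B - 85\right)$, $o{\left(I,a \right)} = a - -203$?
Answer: $-40 + i \sqrt{267639} \approx -40.0 + 517.34 i$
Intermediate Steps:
$o{\left(I,a \right)} = 203 + a$ ($o{\left(I,a \right)} = a + 203 = 203 + a$)
$r{\left(P,B \right)} = - \frac{\left(-85 + B\right) \left(B + P\right)}{3}$ ($r{\left(P,B \right)} = - \frac{\left(P + B\right) \left(B - 85\right)}{3} = - \frac{\left(B + P\right) \left(-85 + B\right)}{3} = - \frac{\left(-85 + B\right) \left(B + P\right)}{3}$)
$\sqrt{r{\left(253,455 \right)} - 180319} + o{\left(269,-243 \right)} = \sqrt{\left(- \frac{455^{2}}{3} + \frac{85}{3} \cdot 455 + \frac{85}{3} \cdot 253 - \frac{455}{3} \cdot 253\right) - 180319} + \left(203 - 243\right) = \sqrt{\left(\left(- \frac{1}{3}\right) 207025 + \frac{38675}{3} + \frac{21505}{3} - \frac{115115}{3}\right) - 180319} - 40 = \sqrt{\left(- \frac{207025}{3} + \frac{38675}{3} + \frac{21505}{3} - \frac{115115}{3}\right) - 180319} - 40 = \sqrt{-87320 - 180319} - 40 = \sqrt{-267639} - 40 = i \sqrt{267639} - 40 = -40 + i \sqrt{267639}$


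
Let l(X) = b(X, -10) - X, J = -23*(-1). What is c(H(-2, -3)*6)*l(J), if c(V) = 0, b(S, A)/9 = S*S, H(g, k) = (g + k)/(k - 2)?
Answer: 0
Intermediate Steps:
H(g, k) = (g + k)/(-2 + k)
b(S, A) = 9*S**2 (b(S, A) = 9*(S*S) = 9*S**2)
J = 23
l(X) = -X + 9*X**2 (l(X) = 9*X**2 - X = -X + 9*X**2)
c(H(-2, -3)*6)*l(J) = 0*(23*(-1 + 9*23)) = 0*(23*(-1 + 207)) = 0*(23*206) = 0*4738 = 0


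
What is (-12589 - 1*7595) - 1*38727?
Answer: -58911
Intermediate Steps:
(-12589 - 1*7595) - 1*38727 = (-12589 - 7595) - 38727 = -20184 - 38727 = -58911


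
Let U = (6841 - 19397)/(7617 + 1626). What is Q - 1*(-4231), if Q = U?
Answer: 39094577/9243 ≈ 4229.6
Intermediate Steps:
U = -12556/9243 ≈ -1.3584
Q = -12556/9243 ≈ -1.3584
Q - 1*(-4231) = -12556/9243 - 1*(-4231) = -12556/9243 + 4231 = 39094577/9243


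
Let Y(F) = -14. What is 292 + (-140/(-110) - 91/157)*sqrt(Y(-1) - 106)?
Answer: 292 + 2394*I*sqrt(30)/1727 ≈ 292.0 + 7.5926*I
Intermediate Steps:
292 + (-140/(-110) - 91/157)*sqrt(Y(-1) - 106) = 292 + (-140/(-110) - 91/157)*sqrt(-14 - 106) = 292 + (-140*(-1/110) - 91*1/157)*sqrt(-120) = 292 + (14/11 - 91/157)*(2*I*sqrt(30)) = 292 + 1197*(2*I*sqrt(30))/1727 = 292 + 2394*I*sqrt(30)/1727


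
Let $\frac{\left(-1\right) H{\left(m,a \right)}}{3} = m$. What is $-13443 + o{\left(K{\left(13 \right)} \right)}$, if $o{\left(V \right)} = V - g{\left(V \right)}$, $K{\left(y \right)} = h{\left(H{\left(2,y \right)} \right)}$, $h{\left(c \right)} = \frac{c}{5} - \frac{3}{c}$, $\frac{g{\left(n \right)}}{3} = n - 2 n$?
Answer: $- \frac{67229}{5} \approx -13446.0$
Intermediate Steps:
$H{\left(m,a \right)} = - 3 m$
$g{\left(n \right)} = - 3 n$ ($g{\left(n \right)} = 3 \left(n - 2 n\right) = 3 \left(- n\right) = - 3 n$)
$h{\left(c \right)} = - \frac{3}{c} + \frac{c}{5}$ ($h{\left(c \right)} = c \frac{1}{5} - \frac{3}{c} = \frac{c}{5} - \frac{3}{c} = - \frac{3}{c} + \frac{c}{5}$)
$K{\left(y \right)} = - \frac{7}{10}$ ($K{\left(y \right)} = - \frac{3}{\left(-3\right) 2} + \frac{\left(-3\right) 2}{5} = - \frac{3}{-6} + \frac{1}{5} \left(-6\right) = \left(-3\right) \left(- \frac{1}{6}\right) - \frac{6}{5} = \frac{1}{2} - \frac{6}{5} = - \frac{7}{10}$)
$o{\left(V \right)} = 4 V$ ($o{\left(V \right)} = V - - 3 V = V + 3 V = 4 V$)
$-13443 + o{\left(K{\left(13 \right)} \right)} = -13443 + 4 \left(- \frac{7}{10}\right) = -13443 - \frac{14}{5} = - \frac{67229}{5}$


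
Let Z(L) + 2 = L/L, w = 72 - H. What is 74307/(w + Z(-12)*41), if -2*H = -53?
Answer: 49538/3 ≈ 16513.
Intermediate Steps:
H = 53/2 (H = -1/2*(-53) = 53/2 ≈ 26.500)
w = 91/2 (w = 72 - 1*53/2 = 72 - 53/2 = 91/2 ≈ 45.500)
Z(L) = -1 (Z(L) = -2 + L/L = -2 + 1 = -1)
74307/(w + Z(-12)*41) = 74307/(91/2 - 1*41) = 74307/(91/2 - 41) = 74307/(9/2) = 74307*(2/9) = 49538/3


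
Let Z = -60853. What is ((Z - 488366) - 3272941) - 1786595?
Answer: -5608755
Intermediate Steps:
((Z - 488366) - 3272941) - 1786595 = ((-60853 - 488366) - 3272941) - 1786595 = (-549219 - 3272941) - 1786595 = -3822160 - 1786595 = -5608755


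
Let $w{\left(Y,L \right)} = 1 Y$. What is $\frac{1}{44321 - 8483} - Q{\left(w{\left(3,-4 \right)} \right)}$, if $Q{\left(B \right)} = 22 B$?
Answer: $- \frac{2365307}{35838} \approx -66.0$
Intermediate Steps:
$w{\left(Y,L \right)} = Y$
$\frac{1}{44321 - 8483} - Q{\left(w{\left(3,-4 \right)} \right)} = \frac{1}{44321 - 8483} - 22 \cdot 3 = \frac{1}{35838} - 66 = - \frac{2365307}{35838}$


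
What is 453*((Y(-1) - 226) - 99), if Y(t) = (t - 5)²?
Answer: -130917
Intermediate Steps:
Y(t) = (-5 + t)²
453*((Y(-1) - 226) - 99) = 453*(((-5 - 1)² - 226) - 99) = 453*(((-6)² - 226) - 99) = 453*((36 - 226) - 99) = 453*(-190 - 99) = 453*(-289) = -130917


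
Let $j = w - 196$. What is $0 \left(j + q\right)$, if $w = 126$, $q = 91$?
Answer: $0$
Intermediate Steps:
$j = -70$ ($j = 126 - 196 = -70$)
$0 \left(j + q\right) = 0 \left(-70 + 91\right) = 0 \cdot 21 = 0$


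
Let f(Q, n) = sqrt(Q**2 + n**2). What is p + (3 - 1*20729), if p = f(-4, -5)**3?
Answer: -20726 + 41*sqrt(41) ≈ -20463.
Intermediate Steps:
p = 41*sqrt(41) (p = (sqrt((-4)**2 + (-5)**2))**3 = (sqrt(16 + 25))**3 = (sqrt(41))**3 = 41*sqrt(41) ≈ 262.53)
p + (3 - 1*20729) = 41*sqrt(41) + (3 - 1*20729) = 41*sqrt(41) + (3 - 20729) = 41*sqrt(41) - 20726 = -20726 + 41*sqrt(41)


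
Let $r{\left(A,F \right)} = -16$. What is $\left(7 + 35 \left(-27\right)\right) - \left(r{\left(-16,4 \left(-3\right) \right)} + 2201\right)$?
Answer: $-3123$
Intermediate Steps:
$\left(7 + 35 \left(-27\right)\right) - \left(r{\left(-16,4 \left(-3\right) \right)} + 2201\right) = \left(7 + 35 \left(-27\right)\right) - \left(-16 + 2201\right) = \left(7 - 945\right) - 2185 = -938 - 2185 = -3123$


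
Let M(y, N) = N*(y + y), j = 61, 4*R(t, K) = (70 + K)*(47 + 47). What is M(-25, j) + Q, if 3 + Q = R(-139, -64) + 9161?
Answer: 6249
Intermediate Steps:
R(t, K) = 1645 + 47*K/2 (R(t, K) = ((70 + K)*(47 + 47))/4 = ((70 + K)*94)/4 = (6580 + 94*K)/4 = 1645 + 47*K/2)
M(y, N) = 2*N*y (M(y, N) = N*(2*y) = 2*N*y)
Q = 9299 (Q = -3 + ((1645 + (47/2)*(-64)) + 9161) = -3 + ((1645 - 1504) + 9161) = -3 + (141 + 9161) = -3 + 9302 = 9299)
M(-25, j) + Q = 2*61*(-25) + 9299 = -3050 + 9299 = 6249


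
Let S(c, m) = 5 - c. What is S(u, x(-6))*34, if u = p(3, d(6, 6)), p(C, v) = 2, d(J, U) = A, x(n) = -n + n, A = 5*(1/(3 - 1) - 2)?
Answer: 102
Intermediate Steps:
A = -15/2 (A = 5*(1/2 - 2) = 5*(½ - 2) = 5*(-3/2) = -15/2 ≈ -7.5000)
x(n) = 0
d(J, U) = -15/2
u = 2
S(u, x(-6))*34 = (5 - 1*2)*34 = (5 - 2)*34 = 3*34 = 102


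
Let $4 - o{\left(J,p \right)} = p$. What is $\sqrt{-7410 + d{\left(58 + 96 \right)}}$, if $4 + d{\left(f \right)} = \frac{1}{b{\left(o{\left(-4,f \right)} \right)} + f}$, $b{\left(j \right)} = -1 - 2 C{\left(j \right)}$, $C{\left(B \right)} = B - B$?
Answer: $\frac{i \sqrt{19283797}}{51} \approx 86.104 i$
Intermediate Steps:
$o{\left(J,p \right)} = 4 - p$
$C{\left(B \right)} = 0$
$b{\left(j \right)} = -1$ ($b{\left(j \right)} = -1 - 0 = -1 + 0 = -1$)
$d{\left(f \right)} = -4 + \frac{1}{-1 + f}$
$\sqrt{-7410 + d{\left(58 + 96 \right)}} = \sqrt{-7410 + \frac{5 - 4 \left(58 + 96\right)}{-1 + \left(58 + 96\right)}} = \sqrt{-7410 + \frac{5 - 616}{-1 + 154}} = \sqrt{-7410 + \frac{5 - 616}{153}} = \sqrt{-7410 + \frac{1}{153} \left(-611\right)} = \sqrt{-7410 - \frac{611}{153}} = \sqrt{- \frac{1134341}{153}} = \frac{i \sqrt{19283797}}{51}$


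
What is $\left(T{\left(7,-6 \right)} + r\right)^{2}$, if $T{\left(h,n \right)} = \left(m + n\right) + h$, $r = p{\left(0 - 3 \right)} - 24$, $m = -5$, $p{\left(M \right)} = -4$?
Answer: $1024$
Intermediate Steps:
$r = -28$ ($r = -4 - 24 = -28$)
$T{\left(h,n \right)} = -5 + h + n$ ($T{\left(h,n \right)} = \left(-5 + n\right) + h = -5 + h + n$)
$\left(T{\left(7,-6 \right)} + r\right)^{2} = \left(\left(-5 + 7 - 6\right) - 28\right)^{2} = \left(-4 - 28\right)^{2} = \left(-32\right)^{2} = 1024$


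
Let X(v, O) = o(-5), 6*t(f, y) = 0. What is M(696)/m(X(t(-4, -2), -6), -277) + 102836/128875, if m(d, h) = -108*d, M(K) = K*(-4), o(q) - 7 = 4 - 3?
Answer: 4662899/1159875 ≈ 4.0202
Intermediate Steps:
t(f, y) = 0 (t(f, y) = (⅙)*0 = 0)
o(q) = 8 (o(q) = 7 + (4 - 3) = 7 + 1 = 8)
X(v, O) = 8
M(K) = -4*K
M(696)/m(X(t(-4, -2), -6), -277) + 102836/128875 = (-4*696)/((-108*8)) + 102836/128875 = -2784/(-864) + 102836*(1/128875) = -2784*(-1/864) + 102836/128875 = 29/9 + 102836/128875 = 4662899/1159875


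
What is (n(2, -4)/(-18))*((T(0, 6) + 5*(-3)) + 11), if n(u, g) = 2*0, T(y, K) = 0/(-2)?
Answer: 0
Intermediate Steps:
T(y, K) = 0 (T(y, K) = 0*(-½) = 0)
n(u, g) = 0
(n(2, -4)/(-18))*((T(0, 6) + 5*(-3)) + 11) = (0/(-18))*((0 + 5*(-3)) + 11) = (0*(-1/18))*((0 - 15) + 11) = 0*(-15 + 11) = 0*(-4) = 0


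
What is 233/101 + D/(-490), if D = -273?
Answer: 20249/7070 ≈ 2.8641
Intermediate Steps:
233/101 + D/(-490) = 233/101 - 273/(-490) = 233*(1/101) - 273*(-1/490) = 233/101 + 39/70 = 20249/7070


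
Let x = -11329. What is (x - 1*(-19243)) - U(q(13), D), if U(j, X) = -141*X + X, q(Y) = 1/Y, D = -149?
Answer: -12946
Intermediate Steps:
U(j, X) = -140*X
(x - 1*(-19243)) - U(q(13), D) = (-11329 - 1*(-19243)) - (-140)*(-149) = (-11329 + 19243) - 1*20860 = 7914 - 20860 = -12946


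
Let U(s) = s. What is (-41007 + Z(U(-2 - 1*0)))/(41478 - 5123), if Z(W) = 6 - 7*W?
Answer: -40987/36355 ≈ -1.1274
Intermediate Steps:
(-41007 + Z(U(-2 - 1*0)))/(41478 - 5123) = (-41007 + (6 - 7*(-2 - 1*0)))/(41478 - 5123) = (-41007 + (6 - 7*(-2 + 0)))/36355 = (-41007 + (6 - 7*(-2)))*(1/36355) = (-41007 + (6 + 14))*(1/36355) = (-41007 + 20)*(1/36355) = -40987*1/36355 = -40987/36355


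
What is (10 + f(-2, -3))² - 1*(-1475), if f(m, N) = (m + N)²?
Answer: 2700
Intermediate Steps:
f(m, N) = (N + m)²
(10 + f(-2, -3))² - 1*(-1475) = (10 + (-3 - 2)²)² - 1*(-1475) = (10 + (-5)²)² + 1475 = (10 + 25)² + 1475 = 35² + 1475 = 1225 + 1475 = 2700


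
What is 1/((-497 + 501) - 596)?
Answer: -1/592 ≈ -0.0016892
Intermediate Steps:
1/((-497 + 501) - 596) = 1/(4 - 596) = 1/(-592) = -1/592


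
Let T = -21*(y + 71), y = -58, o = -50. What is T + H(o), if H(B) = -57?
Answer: -330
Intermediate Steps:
T = -273 (T = -21*(-58 + 71) = -21*13 = -273)
T + H(o) = -273 - 57 = -330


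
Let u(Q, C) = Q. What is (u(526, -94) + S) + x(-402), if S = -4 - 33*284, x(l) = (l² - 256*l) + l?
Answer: 255264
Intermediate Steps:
x(l) = l² - 255*l
S = -9376 (S = -4 - 9372 = -9376)
(u(526, -94) + S) + x(-402) = (526 - 9376) - 402*(-255 - 402) = -8850 - 402*(-657) = -8850 + 264114 = 255264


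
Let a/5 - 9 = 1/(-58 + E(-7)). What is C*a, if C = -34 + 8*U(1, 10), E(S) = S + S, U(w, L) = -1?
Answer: -22645/12 ≈ -1887.1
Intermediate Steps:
E(S) = 2*S
a = 3235/72 (a = 45 + 5/(-58 + 2*(-7)) = 45 + 5/(-58 - 14) = 45 + 5/(-72) = 45 + 5*(-1/72) = 45 - 5/72 = 3235/72 ≈ 44.931)
C = -42 (C = -34 + 8*(-1) = -34 - 8 = -42)
C*a = -42*3235/72 = -22645/12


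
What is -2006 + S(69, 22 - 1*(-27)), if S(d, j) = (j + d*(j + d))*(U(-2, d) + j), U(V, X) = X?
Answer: 964532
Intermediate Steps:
S(d, j) = (d + j)*(j + d*(d + j)) (S(d, j) = (j + d*(j + d))*(d + j) = (j + d*(d + j))*(d + j) = (d + j)*(j + d*(d + j)))
-2006 + S(69, 22 - 1*(-27)) = -2006 + (69³ + (22 - 1*(-27))² + 69*(22 - 1*(-27)) + 69*(22 - 1*(-27))² + 2*(22 - 1*(-27))*69²) = -2006 + (328509 + (22 + 27)² + 69*(22 + 27) + 69*(22 + 27)² + 2*(22 + 27)*4761) = -2006 + (328509 + 49² + 69*49 + 69*49² + 2*49*4761) = -2006 + (328509 + 2401 + 3381 + 69*2401 + 466578) = -2006 + (328509 + 2401 + 3381 + 165669 + 466578) = -2006 + 966538 = 964532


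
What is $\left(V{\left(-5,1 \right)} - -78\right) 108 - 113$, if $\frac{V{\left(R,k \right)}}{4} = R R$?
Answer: $19111$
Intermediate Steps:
$V{\left(R,k \right)} = 4 R^{2}$ ($V{\left(R,k \right)} = 4 R R = 4 R^{2}$)
$\left(V{\left(-5,1 \right)} - -78\right) 108 - 113 = \left(4 \left(-5\right)^{2} - -78\right) 108 - 113 = \left(4 \cdot 25 + 78\right) 108 - 113 = \left(100 + 78\right) 108 - 113 = 178 \cdot 108 - 113 = 19224 - 113 = 19111$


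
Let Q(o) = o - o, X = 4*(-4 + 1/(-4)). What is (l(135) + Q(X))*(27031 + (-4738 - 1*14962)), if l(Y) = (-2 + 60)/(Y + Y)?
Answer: 212599/135 ≈ 1574.8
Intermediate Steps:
l(Y) = 29/Y (l(Y) = 58/((2*Y)) = 58*(1/(2*Y)) = 29/Y)
X = -17 (X = 4*(-4 - ¼) = 4*(-17/4) = -17)
Q(o) = 0
(l(135) + Q(X))*(27031 + (-4738 - 1*14962)) = (29/135 + 0)*(27031 + (-4738 - 1*14962)) = (29*(1/135) + 0)*(27031 + (-4738 - 14962)) = (29/135 + 0)*(27031 - 19700) = (29/135)*7331 = 212599/135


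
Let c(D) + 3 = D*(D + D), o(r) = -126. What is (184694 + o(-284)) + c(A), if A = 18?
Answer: 185213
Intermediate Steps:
c(D) = -3 + 2*D² (c(D) = -3 + D*(D + D) = -3 + D*(2*D) = -3 + 2*D²)
(184694 + o(-284)) + c(A) = (184694 - 126) + (-3 + 2*18²) = 184568 + (-3 + 2*324) = 184568 + (-3 + 648) = 184568 + 645 = 185213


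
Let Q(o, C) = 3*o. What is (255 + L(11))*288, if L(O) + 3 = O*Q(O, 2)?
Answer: 177120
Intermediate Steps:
L(O) = -3 + 3*O² (L(O) = -3 + O*(3*O) = -3 + 3*O²)
(255 + L(11))*288 = (255 + (-3 + 3*11²))*288 = (255 + (-3 + 3*121))*288 = (255 + (-3 + 363))*288 = (255 + 360)*288 = 615*288 = 177120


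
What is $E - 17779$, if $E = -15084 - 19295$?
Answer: $-52158$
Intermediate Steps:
$E = -34379$ ($E = -15084 - 19295 = -34379$)
$E - 17779 = -34379 - 17779 = -52158$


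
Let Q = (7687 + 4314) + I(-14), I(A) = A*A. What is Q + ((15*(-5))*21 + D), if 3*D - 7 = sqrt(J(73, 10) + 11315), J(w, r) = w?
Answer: 31873/3 + 2*sqrt(2847)/3 ≈ 10660.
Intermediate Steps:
I(A) = A**2
D = 7/3 + 2*sqrt(2847)/3 (D = 7/3 + sqrt(73 + 11315)/3 = 7/3 + sqrt(11388)/3 = 7/3 + (2*sqrt(2847))/3 = 7/3 + 2*sqrt(2847)/3 ≈ 37.905)
Q = 12197 (Q = (7687 + 4314) + (-14)**2 = 12001 + 196 = 12197)
Q + ((15*(-5))*21 + D) = 12197 + ((15*(-5))*21 + (7/3 + 2*sqrt(2847)/3)) = 12197 + (-75*21 + (7/3 + 2*sqrt(2847)/3)) = 12197 + (-1575 + (7/3 + 2*sqrt(2847)/3)) = 12197 + (-4718/3 + 2*sqrt(2847)/3) = 31873/3 + 2*sqrt(2847)/3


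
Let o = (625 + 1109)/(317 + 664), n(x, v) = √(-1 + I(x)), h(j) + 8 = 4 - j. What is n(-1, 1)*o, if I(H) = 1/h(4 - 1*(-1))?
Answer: 578*I*√10/981 ≈ 1.8632*I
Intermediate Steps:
h(j) = -4 - j (h(j) = -8 + (4 - j) = -4 - j)
I(H) = -⅑ (I(H) = 1/(-4 - (4 - 1*(-1))) = 1/(-4 - (4 + 1)) = 1/(-4 - 1*5) = 1/(-4 - 5) = 1/(-9) = -⅑)
n(x, v) = I*√10/3 (n(x, v) = √(-1 - ⅑) = √(-10/9) = I*√10/3)
o = 578/327 (o = 1734/981 = 1734*(1/981) = 578/327 ≈ 1.7676)
n(-1, 1)*o = (I*√10/3)*(578/327) = 578*I*√10/981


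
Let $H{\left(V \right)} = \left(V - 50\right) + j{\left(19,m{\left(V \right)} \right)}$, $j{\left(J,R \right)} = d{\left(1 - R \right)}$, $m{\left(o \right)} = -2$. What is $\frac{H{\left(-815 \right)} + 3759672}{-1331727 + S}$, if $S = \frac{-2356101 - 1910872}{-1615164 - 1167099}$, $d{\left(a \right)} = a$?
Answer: $- \frac{5228998993515}{1852605245614} \approx -2.8225$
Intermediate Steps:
$j{\left(J,R \right)} = 1 - R$
$H{\left(V \right)} = -47 + V$ ($H{\left(V \right)} = \left(V - 50\right) + \left(1 - -2\right) = \left(-50 + V\right) + \left(1 + 2\right) = \left(-50 + V\right) + 3 = -47 + V$)
$S = \frac{4266973}{2782263}$ ($S = - \frac{4266973}{-2782263} = \left(-4266973\right) \left(- \frac{1}{2782263}\right) = \frac{4266973}{2782263} \approx 1.5336$)
$\frac{H{\left(-815 \right)} + 3759672}{-1331727 + S} = \frac{\left(-47 - 815\right) + 3759672}{-1331727 + \frac{4266973}{2782263}} = \frac{-862 + 3759672}{- \frac{3705210491228}{2782263}} = 3758810 \left(- \frac{2782263}{3705210491228}\right) = - \frac{5228998993515}{1852605245614}$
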